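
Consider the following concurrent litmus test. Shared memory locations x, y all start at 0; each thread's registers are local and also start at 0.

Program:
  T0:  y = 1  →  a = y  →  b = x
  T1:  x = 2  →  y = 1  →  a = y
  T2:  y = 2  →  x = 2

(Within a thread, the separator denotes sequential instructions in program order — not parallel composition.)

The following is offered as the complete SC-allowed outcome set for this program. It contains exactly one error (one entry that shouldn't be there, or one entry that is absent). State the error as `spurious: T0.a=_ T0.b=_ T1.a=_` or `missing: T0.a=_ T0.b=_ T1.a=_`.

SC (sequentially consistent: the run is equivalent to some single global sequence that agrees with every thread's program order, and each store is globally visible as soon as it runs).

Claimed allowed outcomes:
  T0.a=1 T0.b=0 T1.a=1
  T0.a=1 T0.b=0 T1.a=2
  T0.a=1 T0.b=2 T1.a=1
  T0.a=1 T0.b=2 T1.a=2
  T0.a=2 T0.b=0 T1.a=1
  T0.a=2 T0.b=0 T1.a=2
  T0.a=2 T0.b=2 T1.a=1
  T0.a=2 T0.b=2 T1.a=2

spurious: T0.a=2 T0.b=0 T1.a=2

outcome vector order: (T0.a,T0.b,T1.a)
[SC] allowed = {(1,0,1); (1,0,2); (1,2,1); (1,2,2); (2,0,1); (2,2,1); (2,2,2)}
claimed∖SC = {(2,0,2)}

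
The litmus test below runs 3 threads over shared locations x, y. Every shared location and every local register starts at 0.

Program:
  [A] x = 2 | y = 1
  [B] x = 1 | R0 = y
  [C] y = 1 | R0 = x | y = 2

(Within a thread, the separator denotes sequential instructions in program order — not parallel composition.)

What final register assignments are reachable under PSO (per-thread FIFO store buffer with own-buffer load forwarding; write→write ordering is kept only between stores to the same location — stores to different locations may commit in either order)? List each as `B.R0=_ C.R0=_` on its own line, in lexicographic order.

outcome vector order: (B.R0,C.R0)
|PSO outcomes| = 9

B.R0=0 C.R0=0
B.R0=0 C.R0=1
B.R0=0 C.R0=2
B.R0=1 C.R0=0
B.R0=1 C.R0=1
B.R0=1 C.R0=2
B.R0=2 C.R0=0
B.R0=2 C.R0=1
B.R0=2 C.R0=2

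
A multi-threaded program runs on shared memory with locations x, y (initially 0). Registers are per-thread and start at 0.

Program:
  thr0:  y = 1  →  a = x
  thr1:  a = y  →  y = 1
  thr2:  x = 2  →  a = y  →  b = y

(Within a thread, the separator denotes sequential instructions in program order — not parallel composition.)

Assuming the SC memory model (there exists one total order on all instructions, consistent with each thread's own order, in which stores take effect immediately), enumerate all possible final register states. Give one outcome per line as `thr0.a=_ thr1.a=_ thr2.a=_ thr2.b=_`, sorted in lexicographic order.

thr0.a=0 thr1.a=0 thr2.a=1 thr2.b=1
thr0.a=0 thr1.a=1 thr2.a=1 thr2.b=1
thr0.a=2 thr1.a=0 thr2.a=0 thr2.b=0
thr0.a=2 thr1.a=0 thr2.a=0 thr2.b=1
thr0.a=2 thr1.a=0 thr2.a=1 thr2.b=1
thr0.a=2 thr1.a=1 thr2.a=0 thr2.b=0
thr0.a=2 thr1.a=1 thr2.a=0 thr2.b=1
thr0.a=2 thr1.a=1 thr2.a=1 thr2.b=1

outcome vector order: (thr0.a,thr1.a,thr2.a,thr2.b)
|SC outcomes| = 8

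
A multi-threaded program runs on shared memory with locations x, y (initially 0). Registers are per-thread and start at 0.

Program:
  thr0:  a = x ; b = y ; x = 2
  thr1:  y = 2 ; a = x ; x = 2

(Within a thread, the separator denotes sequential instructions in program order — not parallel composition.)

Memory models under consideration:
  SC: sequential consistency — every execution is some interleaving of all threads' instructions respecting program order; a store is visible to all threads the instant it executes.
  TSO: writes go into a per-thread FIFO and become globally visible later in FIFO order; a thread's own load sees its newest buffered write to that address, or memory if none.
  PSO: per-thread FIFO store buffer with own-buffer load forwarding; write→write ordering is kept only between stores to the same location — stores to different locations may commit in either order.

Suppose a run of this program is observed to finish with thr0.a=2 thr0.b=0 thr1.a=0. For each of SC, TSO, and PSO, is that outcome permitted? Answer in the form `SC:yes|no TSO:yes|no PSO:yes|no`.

outcome vector order: (thr0.a,thr0.b,thr1.a)
[SC] allowed = {(0,0,0) (0,0,2) (0,2,0) (0,2,2) (2,2,0)}
[TSO] allowed = {(0,0,0) (0,0,2) (0,2,0) (0,2,2) (2,2,0)}
[PSO] allowed = {(0,0,0) (0,0,2) (0,2,0) (0,2,2) (2,0,0) (2,2,0)}
target (2,0,0) ∈ {PSO}

SC:no TSO:no PSO:yes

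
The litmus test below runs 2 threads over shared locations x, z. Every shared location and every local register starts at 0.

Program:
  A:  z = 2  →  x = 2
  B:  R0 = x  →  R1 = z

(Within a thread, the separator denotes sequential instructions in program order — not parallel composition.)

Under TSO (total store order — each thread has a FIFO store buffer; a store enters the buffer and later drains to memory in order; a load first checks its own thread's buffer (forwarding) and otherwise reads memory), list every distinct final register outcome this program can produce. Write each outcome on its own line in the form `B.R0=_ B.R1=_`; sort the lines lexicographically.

B.R0=0 B.R1=0
B.R0=0 B.R1=2
B.R0=2 B.R1=2

outcome vector order: (B.R0,B.R1)
|TSO outcomes| = 3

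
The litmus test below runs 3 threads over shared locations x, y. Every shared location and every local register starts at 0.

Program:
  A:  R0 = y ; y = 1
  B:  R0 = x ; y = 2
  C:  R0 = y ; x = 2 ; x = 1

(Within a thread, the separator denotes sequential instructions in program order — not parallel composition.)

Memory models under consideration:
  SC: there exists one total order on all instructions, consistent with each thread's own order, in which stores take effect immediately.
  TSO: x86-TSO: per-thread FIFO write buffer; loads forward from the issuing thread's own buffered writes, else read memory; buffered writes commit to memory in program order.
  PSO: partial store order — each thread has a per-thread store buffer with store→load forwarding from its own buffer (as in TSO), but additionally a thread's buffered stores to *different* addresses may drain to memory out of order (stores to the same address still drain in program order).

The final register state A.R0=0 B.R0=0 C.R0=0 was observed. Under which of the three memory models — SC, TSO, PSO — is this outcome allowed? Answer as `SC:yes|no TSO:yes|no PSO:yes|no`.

SC:yes TSO:yes PSO:yes

outcome vector order: (A.R0,B.R0,C.R0)
under SC → <0 0 0>; <0 0 1>; <0 0 2>; <0 1 0>; <0 1 1>; <0 2 0>; <0 2 1>; <2 0 0>; <2 0 1>; <2 0 2>; <2 1 0>; <2 2 0>
under TSO → <0 0 0>; <0 0 1>; <0 0 2>; <0 1 0>; <0 1 1>; <0 2 0>; <0 2 1>; <2 0 0>; <2 0 1>; <2 0 2>; <2 1 0>; <2 2 0>
under PSO → <0 0 0>; <0 0 1>; <0 0 2>; <0 1 0>; <0 1 1>; <0 2 0>; <0 2 1>; <2 0 0>; <2 0 1>; <2 0 2>; <2 1 0>; <2 2 0>
target <0 0 0> ∈ {SC,TSO,PSO}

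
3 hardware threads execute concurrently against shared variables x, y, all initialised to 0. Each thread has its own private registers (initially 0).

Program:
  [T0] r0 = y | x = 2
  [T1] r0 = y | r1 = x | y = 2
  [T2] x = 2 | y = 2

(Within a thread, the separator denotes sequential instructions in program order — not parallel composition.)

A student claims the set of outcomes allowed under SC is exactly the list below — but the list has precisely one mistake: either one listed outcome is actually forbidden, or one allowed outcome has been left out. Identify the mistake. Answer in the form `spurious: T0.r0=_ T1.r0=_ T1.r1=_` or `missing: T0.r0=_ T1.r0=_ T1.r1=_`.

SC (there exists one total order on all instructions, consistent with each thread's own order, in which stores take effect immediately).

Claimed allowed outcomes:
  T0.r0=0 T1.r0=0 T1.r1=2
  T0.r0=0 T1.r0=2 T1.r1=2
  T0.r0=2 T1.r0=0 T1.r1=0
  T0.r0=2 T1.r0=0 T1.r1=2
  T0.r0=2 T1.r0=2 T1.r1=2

missing: T0.r0=0 T1.r0=0 T1.r1=0

outcome vector order: (T0.r0,T1.r0,T1.r1)
under SC → (0,0,0); (0,0,2); (0,2,2); (2,0,0); (2,0,2); (2,2,2)
SC∖claimed = {(0,0,0)}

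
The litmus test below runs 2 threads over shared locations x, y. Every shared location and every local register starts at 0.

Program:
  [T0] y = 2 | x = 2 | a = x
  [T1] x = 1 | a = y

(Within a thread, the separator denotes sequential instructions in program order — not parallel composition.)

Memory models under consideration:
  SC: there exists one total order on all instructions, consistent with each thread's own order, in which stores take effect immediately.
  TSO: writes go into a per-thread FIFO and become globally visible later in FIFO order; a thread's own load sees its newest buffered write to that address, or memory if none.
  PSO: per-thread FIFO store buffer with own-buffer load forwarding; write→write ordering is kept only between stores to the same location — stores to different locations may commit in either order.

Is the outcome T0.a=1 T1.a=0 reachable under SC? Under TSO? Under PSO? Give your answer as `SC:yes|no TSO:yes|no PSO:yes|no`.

outcome vector order: (T0.a,T1.a)
under SC → 1/2 2/0 2/2
under TSO → 1/0 1/2 2/0 2/2
under PSO → 1/0 1/2 2/0 2/2
target 1/0 ∈ {TSO,PSO}

SC:no TSO:yes PSO:yes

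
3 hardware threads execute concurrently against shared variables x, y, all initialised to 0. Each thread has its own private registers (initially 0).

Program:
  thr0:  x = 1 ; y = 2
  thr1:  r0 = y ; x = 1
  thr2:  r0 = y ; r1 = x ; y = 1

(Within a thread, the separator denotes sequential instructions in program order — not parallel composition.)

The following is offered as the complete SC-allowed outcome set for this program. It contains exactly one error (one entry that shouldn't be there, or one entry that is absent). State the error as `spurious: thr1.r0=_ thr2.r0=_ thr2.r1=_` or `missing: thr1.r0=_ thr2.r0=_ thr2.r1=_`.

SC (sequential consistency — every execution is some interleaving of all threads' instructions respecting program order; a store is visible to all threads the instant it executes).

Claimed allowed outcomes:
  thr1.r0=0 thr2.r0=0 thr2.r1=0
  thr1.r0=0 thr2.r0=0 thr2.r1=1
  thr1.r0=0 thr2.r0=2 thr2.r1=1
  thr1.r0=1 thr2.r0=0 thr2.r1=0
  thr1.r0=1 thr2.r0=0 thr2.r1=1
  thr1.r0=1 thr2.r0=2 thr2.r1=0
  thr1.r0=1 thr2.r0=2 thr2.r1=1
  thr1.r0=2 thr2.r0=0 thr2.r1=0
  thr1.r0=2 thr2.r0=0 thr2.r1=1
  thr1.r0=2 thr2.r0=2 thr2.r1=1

outcome vector order: (thr1.r0,thr2.r0,thr2.r1)
SC (9): <0 0 0>, <0 0 1>, <0 2 1>, <1 0 0>, <1 0 1>, <1 2 1>, <2 0 0>, <2 0 1>, <2 2 1>
claimed∖SC = {<1 2 0>}

spurious: thr1.r0=1 thr2.r0=2 thr2.r1=0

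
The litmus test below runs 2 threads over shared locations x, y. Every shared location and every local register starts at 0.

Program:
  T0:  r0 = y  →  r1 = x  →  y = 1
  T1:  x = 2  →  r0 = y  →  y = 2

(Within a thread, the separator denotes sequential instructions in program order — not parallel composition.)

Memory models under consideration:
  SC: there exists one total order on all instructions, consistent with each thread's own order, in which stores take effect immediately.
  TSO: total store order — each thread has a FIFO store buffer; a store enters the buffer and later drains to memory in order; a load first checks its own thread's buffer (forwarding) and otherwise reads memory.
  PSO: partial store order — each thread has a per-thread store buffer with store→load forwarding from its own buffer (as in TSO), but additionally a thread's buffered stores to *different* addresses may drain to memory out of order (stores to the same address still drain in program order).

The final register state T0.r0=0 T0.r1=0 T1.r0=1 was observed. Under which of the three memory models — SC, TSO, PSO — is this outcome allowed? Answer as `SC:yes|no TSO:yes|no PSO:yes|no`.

outcome vector order: (T0.r0,T0.r1,T1.r0)
SC: 5 outcomes — {000, 001, 020, 021, 220}
TSO: 5 outcomes — {000, 001, 020, 021, 220}
PSO: 6 outcomes — {000, 001, 020, 021, 200, 220}
target 001 ∈ {SC,TSO,PSO}

SC:yes TSO:yes PSO:yes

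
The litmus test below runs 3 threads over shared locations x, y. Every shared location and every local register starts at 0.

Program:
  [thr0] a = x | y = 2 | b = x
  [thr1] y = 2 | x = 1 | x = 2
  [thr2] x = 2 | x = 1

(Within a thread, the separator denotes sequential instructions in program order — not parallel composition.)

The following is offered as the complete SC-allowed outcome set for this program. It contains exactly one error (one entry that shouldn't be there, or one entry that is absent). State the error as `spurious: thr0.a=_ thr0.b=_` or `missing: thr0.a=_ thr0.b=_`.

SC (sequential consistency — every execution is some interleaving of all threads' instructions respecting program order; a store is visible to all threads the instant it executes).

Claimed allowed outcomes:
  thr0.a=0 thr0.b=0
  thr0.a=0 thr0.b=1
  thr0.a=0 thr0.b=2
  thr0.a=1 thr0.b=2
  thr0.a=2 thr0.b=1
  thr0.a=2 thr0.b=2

missing: thr0.a=1 thr0.b=1

outcome vector order: (thr0.a,thr0.b)
SC (7): <0 0>; <0 1>; <0 2>; <1 1>; <1 2>; <2 1>; <2 2>
SC∖claimed = {<1 1>}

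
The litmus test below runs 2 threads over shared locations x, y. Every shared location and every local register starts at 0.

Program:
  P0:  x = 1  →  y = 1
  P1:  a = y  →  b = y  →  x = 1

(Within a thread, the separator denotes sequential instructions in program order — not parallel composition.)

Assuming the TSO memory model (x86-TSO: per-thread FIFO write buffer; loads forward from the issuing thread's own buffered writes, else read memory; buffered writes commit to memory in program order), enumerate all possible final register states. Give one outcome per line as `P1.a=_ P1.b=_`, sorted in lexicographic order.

outcome vector order: (P1.a,P1.b)
|TSO outcomes| = 3

P1.a=0 P1.b=0
P1.a=0 P1.b=1
P1.a=1 P1.b=1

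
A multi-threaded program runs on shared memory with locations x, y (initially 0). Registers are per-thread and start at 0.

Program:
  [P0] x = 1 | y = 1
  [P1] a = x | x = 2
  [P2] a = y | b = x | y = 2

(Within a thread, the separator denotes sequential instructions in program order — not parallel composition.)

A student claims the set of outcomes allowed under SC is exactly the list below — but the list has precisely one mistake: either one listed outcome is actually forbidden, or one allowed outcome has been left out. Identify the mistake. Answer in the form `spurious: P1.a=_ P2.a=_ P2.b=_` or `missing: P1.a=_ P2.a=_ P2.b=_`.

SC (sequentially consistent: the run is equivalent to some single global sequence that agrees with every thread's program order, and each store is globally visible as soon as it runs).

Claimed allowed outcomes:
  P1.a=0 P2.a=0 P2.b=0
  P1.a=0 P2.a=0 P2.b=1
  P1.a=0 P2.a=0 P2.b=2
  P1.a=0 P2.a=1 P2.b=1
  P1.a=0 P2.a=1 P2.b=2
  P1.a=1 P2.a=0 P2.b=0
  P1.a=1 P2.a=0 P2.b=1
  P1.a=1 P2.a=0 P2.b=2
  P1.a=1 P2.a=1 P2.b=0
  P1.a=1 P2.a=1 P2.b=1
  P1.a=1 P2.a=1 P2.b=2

outcome vector order: (P1.a,P2.a,P2.b)
SC (10): 000, 001, 002, 011, 012, 100, 101, 102, 111, 112
claimed∖SC = {110}

spurious: P1.a=1 P2.a=1 P2.b=0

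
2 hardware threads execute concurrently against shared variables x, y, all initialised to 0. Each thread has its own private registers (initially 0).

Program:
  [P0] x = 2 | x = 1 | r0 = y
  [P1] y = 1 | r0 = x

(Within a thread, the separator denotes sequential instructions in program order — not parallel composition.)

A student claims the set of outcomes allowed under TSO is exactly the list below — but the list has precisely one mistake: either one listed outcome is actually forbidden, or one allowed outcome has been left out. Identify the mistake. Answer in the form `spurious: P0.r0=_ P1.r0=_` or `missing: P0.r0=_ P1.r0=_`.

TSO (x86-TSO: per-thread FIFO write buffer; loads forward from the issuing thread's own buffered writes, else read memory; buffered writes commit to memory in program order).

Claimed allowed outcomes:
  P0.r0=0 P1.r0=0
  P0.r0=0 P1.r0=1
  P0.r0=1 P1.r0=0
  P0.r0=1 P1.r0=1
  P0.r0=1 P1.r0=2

missing: P0.r0=0 P1.r0=2

outcome vector order: (P0.r0,P1.r0)
under TSO → (0,0); (0,1); (0,2); (1,0); (1,1); (1,2)
TSO∖claimed = {(0,2)}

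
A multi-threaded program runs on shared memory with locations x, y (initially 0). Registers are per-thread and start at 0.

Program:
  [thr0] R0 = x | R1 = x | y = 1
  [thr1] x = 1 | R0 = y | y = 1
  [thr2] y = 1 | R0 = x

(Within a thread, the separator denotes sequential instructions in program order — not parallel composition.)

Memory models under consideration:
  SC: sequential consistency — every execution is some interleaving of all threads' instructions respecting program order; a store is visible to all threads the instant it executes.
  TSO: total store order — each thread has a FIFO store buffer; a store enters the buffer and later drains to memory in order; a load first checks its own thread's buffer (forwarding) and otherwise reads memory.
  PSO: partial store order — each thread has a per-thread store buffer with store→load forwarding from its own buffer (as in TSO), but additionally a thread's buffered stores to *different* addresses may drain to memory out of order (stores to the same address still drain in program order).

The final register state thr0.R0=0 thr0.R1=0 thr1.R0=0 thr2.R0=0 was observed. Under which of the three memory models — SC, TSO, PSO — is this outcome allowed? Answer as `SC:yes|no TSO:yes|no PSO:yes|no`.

SC:no TSO:yes PSO:yes

outcome vector order: (thr0.R0,thr0.R1,thr1.R0,thr2.R0)
SC: 9 outcomes — {0001; 0010; 0011; 0101; 0110; 0111; 1101; 1110; 1111}
TSO: 12 outcomes — {0000; 0001; 0010; 0011; 0100; 0101; 0110; 0111; 1100; 1101; 1110; 1111}
PSO: 12 outcomes — {0000; 0001; 0010; 0011; 0100; 0101; 0110; 0111; 1100; 1101; 1110; 1111}
target 0000 ∈ {TSO,PSO}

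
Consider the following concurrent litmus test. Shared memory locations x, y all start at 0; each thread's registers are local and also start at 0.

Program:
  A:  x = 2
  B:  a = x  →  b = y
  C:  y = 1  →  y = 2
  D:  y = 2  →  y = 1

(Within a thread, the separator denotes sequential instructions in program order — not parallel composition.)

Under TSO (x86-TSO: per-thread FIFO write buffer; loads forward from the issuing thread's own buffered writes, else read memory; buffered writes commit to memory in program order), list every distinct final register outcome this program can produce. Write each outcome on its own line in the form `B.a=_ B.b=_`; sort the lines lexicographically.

B.a=0 B.b=0
B.a=0 B.b=1
B.a=0 B.b=2
B.a=2 B.b=0
B.a=2 B.b=1
B.a=2 B.b=2

outcome vector order: (B.a,B.b)
|TSO outcomes| = 6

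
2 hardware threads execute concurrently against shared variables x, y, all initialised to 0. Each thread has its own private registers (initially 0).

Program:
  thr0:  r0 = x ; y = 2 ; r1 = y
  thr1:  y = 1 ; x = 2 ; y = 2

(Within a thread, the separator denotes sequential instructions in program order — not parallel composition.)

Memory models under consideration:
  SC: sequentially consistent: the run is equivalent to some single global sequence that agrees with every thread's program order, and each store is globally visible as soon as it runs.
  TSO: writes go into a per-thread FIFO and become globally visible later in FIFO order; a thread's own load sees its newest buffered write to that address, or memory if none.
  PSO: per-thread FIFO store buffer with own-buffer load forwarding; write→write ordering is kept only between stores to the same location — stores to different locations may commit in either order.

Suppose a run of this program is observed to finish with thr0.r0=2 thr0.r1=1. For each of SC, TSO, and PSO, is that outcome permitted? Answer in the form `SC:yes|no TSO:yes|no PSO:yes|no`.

outcome vector order: (thr0.r0,thr0.r1)
SC (3): 01 02 22
TSO (3): 01 02 22
PSO (4): 01 02 21 22
target 21 ∈ {PSO}

SC:no TSO:no PSO:yes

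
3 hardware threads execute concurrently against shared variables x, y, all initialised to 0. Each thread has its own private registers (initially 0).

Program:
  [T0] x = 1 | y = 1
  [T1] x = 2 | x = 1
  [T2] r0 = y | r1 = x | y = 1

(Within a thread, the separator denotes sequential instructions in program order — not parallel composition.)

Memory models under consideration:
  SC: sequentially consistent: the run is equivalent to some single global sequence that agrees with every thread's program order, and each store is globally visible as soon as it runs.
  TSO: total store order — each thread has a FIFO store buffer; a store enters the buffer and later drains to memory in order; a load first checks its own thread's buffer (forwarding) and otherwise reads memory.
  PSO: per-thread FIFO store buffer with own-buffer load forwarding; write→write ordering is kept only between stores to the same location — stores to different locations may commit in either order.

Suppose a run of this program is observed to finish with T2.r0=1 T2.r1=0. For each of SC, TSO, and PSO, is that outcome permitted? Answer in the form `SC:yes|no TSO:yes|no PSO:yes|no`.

outcome vector order: (T2.r0,T2.r1)
SC: 5 outcomes — {<0 0>, <0 1>, <0 2>, <1 1>, <1 2>}
TSO: 5 outcomes — {<0 0>, <0 1>, <0 2>, <1 1>, <1 2>}
PSO: 6 outcomes — {<0 0>, <0 1>, <0 2>, <1 0>, <1 1>, <1 2>}
target <1 0> ∈ {PSO}

SC:no TSO:no PSO:yes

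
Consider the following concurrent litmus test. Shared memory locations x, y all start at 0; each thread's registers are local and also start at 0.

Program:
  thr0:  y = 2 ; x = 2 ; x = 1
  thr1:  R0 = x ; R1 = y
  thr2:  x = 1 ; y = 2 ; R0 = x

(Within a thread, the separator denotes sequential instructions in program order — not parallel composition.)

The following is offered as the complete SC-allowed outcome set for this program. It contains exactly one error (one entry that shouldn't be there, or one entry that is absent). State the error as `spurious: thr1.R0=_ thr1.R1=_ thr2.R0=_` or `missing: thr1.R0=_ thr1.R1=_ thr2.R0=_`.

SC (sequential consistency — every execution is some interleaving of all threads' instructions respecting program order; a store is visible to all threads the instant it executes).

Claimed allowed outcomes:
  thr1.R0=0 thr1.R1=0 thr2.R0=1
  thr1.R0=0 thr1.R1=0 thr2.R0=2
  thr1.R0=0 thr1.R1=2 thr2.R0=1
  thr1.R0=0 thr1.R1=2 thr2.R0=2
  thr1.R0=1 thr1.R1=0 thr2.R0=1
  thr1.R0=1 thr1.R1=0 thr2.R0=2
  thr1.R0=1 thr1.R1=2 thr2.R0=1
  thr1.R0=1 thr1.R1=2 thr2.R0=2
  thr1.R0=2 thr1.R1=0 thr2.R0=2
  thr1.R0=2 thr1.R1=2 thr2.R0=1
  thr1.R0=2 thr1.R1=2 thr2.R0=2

outcome vector order: (thr1.R0,thr1.R1,thr2.R0)
[SC] allowed = {001, 002, 021, 022, 101, 102, 121, 122, 221, 222}
claimed∖SC = {202}

spurious: thr1.R0=2 thr1.R1=0 thr2.R0=2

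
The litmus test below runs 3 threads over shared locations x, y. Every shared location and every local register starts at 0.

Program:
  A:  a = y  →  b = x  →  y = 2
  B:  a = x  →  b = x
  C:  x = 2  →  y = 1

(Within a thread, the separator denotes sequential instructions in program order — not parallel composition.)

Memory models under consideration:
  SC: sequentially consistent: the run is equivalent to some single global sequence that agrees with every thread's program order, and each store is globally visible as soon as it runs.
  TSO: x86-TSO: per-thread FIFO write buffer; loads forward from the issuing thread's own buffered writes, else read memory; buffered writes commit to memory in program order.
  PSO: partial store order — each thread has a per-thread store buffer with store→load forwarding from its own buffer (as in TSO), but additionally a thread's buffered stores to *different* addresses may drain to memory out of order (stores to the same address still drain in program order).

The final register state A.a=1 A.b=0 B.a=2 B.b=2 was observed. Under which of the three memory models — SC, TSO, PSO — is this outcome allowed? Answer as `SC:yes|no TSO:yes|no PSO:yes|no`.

SC:no TSO:no PSO:yes

outcome vector order: (A.a,A.b,B.a,B.b)
SC: 9 outcomes — {0/0/0/0, 0/0/0/2, 0/0/2/2, 0/2/0/0, 0/2/0/2, 0/2/2/2, 1/2/0/0, 1/2/0/2, 1/2/2/2}
TSO: 9 outcomes — {0/0/0/0, 0/0/0/2, 0/0/2/2, 0/2/0/0, 0/2/0/2, 0/2/2/2, 1/2/0/0, 1/2/0/2, 1/2/2/2}
PSO: 12 outcomes — {0/0/0/0, 0/0/0/2, 0/0/2/2, 0/2/0/0, 0/2/0/2, 0/2/2/2, 1/0/0/0, 1/0/0/2, 1/0/2/2, 1/2/0/0, 1/2/0/2, 1/2/2/2}
target 1/0/2/2 ∈ {PSO}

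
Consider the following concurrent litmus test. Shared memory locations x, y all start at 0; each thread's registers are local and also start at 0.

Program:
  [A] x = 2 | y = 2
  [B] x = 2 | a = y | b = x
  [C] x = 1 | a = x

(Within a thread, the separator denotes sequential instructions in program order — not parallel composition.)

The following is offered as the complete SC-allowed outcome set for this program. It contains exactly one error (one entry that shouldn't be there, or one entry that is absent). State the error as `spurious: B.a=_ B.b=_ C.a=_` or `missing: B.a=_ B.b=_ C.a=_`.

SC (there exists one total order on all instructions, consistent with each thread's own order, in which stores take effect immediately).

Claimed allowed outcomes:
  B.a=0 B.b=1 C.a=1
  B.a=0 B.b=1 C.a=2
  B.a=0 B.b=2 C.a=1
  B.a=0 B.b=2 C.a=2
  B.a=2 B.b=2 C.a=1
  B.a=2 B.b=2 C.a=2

outcome vector order: (B.a,B.b,C.a)
[SC] allowed = {011, 012, 021, 022, 211, 221, 222}
SC∖claimed = {211}

missing: B.a=2 B.b=1 C.a=1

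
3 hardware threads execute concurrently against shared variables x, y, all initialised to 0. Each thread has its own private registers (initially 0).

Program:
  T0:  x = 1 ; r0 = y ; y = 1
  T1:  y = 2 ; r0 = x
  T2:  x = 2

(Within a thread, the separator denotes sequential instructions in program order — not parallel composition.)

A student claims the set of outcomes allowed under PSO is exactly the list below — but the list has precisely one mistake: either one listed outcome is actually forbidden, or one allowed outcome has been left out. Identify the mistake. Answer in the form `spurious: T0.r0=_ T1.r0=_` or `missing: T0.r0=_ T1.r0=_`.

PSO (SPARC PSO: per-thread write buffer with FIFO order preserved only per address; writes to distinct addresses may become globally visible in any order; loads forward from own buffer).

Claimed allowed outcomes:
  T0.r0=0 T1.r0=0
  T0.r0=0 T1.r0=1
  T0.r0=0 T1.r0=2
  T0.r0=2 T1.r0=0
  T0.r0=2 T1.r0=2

missing: T0.r0=2 T1.r0=1

outcome vector order: (T0.r0,T1.r0)
under PSO → <0 0>; <0 1>; <0 2>; <2 0>; <2 1>; <2 2>
PSO∖claimed = {<2 1>}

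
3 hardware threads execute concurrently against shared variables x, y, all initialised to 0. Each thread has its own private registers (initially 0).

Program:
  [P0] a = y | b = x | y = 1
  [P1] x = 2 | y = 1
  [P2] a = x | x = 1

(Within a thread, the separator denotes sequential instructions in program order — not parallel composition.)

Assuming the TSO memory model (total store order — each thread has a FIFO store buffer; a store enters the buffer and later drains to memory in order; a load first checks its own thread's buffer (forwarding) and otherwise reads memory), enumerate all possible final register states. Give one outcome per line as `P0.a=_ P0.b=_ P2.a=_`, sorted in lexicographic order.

outcome vector order: (P0.a,P0.b,P2.a)
|TSO outcomes| = 10

P0.a=0 P0.b=0 P2.a=0
P0.a=0 P0.b=0 P2.a=2
P0.a=0 P0.b=1 P2.a=0
P0.a=0 P0.b=1 P2.a=2
P0.a=0 P0.b=2 P2.a=0
P0.a=0 P0.b=2 P2.a=2
P0.a=1 P0.b=1 P2.a=0
P0.a=1 P0.b=1 P2.a=2
P0.a=1 P0.b=2 P2.a=0
P0.a=1 P0.b=2 P2.a=2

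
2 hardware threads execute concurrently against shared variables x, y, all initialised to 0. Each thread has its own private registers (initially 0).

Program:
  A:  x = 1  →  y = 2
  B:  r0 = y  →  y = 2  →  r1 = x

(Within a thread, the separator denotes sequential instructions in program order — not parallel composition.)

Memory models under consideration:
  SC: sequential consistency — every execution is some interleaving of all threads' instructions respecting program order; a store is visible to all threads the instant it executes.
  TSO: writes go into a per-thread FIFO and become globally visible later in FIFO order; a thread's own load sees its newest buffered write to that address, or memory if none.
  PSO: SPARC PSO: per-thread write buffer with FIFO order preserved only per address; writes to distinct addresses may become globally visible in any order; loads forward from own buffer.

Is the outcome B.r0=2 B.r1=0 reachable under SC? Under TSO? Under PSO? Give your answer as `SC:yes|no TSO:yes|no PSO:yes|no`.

outcome vector order: (B.r0,B.r1)
[SC] allowed = {0/0, 0/1, 2/1}
[TSO] allowed = {0/0, 0/1, 2/1}
[PSO] allowed = {0/0, 0/1, 2/0, 2/1}
target 2/0 ∈ {PSO}

SC:no TSO:no PSO:yes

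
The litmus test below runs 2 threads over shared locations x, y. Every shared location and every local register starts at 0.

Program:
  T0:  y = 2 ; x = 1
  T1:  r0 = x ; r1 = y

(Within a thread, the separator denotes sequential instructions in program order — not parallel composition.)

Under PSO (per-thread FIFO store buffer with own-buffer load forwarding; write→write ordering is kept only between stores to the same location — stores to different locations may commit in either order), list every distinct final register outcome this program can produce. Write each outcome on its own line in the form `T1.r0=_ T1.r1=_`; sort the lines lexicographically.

T1.r0=0 T1.r1=0
T1.r0=0 T1.r1=2
T1.r0=1 T1.r1=0
T1.r0=1 T1.r1=2

outcome vector order: (T1.r0,T1.r1)
|PSO outcomes| = 4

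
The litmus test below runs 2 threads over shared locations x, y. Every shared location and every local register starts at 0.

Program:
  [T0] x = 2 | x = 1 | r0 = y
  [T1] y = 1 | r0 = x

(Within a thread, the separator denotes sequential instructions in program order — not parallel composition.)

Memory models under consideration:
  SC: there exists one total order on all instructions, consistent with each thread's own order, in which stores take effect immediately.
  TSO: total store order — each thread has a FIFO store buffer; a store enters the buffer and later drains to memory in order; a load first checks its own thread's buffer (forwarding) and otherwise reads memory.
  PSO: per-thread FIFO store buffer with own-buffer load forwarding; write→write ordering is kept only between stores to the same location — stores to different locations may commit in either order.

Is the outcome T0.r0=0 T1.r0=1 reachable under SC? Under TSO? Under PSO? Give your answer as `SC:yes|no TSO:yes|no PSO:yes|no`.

outcome vector order: (T0.r0,T1.r0)
[SC] allowed = {<0 1>, <1 0>, <1 1>, <1 2>}
[TSO] allowed = {<0 0>, <0 1>, <0 2>, <1 0>, <1 1>, <1 2>}
[PSO] allowed = {<0 0>, <0 1>, <0 2>, <1 0>, <1 1>, <1 2>}
target <0 1> ∈ {SC,TSO,PSO}

SC:yes TSO:yes PSO:yes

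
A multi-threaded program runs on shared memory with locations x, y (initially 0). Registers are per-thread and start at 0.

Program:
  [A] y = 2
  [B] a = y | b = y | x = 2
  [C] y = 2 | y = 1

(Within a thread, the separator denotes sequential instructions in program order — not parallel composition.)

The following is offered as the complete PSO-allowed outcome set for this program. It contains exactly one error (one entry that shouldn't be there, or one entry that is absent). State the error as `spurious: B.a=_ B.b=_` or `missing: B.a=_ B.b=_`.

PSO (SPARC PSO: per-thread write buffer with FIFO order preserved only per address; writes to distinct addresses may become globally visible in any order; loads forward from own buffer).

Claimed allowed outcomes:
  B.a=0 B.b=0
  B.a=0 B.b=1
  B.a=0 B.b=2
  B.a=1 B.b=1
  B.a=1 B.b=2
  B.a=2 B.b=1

outcome vector order: (B.a,B.b)
PSO: 7 outcomes — {(0,0) (0,1) (0,2) (1,1) (1,2) (2,1) (2,2)}
PSO∖claimed = {(2,2)}

missing: B.a=2 B.b=2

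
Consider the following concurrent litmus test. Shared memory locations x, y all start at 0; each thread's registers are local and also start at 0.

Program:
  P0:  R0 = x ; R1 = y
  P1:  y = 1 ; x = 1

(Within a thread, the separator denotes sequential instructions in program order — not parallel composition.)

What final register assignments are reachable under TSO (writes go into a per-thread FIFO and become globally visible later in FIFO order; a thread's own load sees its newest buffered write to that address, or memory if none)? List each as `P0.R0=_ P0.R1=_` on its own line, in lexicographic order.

P0.R0=0 P0.R1=0
P0.R0=0 P0.R1=1
P0.R0=1 P0.R1=1

outcome vector order: (P0.R0,P0.R1)
|TSO outcomes| = 3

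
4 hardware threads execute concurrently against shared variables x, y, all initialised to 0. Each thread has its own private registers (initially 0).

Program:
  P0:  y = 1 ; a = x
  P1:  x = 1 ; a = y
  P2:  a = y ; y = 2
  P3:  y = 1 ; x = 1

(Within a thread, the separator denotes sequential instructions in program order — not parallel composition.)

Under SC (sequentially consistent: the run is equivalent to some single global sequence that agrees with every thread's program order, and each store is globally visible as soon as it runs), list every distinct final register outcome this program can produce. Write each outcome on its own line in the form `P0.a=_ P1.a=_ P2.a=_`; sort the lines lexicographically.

outcome vector order: (P0.a,P1.a,P2.a)
|SC outcomes| = 10

P0.a=0 P1.a=1 P2.a=0
P0.a=0 P1.a=1 P2.a=1
P0.a=0 P1.a=2 P2.a=0
P0.a=0 P1.a=2 P2.a=1
P0.a=1 P1.a=0 P2.a=0
P0.a=1 P1.a=0 P2.a=1
P0.a=1 P1.a=1 P2.a=0
P0.a=1 P1.a=1 P2.a=1
P0.a=1 P1.a=2 P2.a=0
P0.a=1 P1.a=2 P2.a=1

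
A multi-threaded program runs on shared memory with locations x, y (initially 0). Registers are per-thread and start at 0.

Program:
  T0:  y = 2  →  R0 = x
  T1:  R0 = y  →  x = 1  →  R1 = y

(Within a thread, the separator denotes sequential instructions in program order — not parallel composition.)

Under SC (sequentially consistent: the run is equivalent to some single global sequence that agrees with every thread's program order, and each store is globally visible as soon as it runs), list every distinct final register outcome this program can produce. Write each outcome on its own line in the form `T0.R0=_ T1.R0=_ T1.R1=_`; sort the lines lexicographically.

T0.R0=0 T1.R0=0 T1.R1=2
T0.R0=0 T1.R0=2 T1.R1=2
T0.R0=1 T1.R0=0 T1.R1=0
T0.R0=1 T1.R0=0 T1.R1=2
T0.R0=1 T1.R0=2 T1.R1=2

outcome vector order: (T0.R0,T1.R0,T1.R1)
|SC outcomes| = 5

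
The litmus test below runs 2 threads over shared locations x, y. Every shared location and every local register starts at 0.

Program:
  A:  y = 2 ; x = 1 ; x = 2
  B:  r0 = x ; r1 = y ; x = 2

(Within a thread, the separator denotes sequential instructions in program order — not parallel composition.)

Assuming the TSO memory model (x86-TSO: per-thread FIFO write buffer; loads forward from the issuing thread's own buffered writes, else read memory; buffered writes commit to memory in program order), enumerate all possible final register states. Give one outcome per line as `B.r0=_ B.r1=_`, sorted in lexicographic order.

outcome vector order: (B.r0,B.r1)
|TSO outcomes| = 4

B.r0=0 B.r1=0
B.r0=0 B.r1=2
B.r0=1 B.r1=2
B.r0=2 B.r1=2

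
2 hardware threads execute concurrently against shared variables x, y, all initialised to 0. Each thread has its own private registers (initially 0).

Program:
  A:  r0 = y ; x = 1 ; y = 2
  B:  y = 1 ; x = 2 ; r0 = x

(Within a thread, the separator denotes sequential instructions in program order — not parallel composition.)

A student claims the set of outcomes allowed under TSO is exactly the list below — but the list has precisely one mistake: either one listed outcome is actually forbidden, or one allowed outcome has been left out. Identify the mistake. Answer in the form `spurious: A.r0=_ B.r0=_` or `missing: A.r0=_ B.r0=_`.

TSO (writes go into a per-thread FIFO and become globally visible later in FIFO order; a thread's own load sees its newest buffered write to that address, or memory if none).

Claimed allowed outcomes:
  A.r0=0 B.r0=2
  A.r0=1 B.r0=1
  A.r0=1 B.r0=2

missing: A.r0=0 B.r0=1

outcome vector order: (A.r0,B.r0)
[TSO] allowed = {0/1; 0/2; 1/1; 1/2}
TSO∖claimed = {0/1}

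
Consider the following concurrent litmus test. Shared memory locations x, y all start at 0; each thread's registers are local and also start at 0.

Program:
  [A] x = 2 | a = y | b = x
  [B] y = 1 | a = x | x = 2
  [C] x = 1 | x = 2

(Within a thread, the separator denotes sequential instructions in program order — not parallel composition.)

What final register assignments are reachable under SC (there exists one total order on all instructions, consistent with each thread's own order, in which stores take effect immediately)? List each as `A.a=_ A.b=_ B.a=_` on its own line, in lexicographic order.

outcome vector order: (A.a,A.b,B.a)
|SC outcomes| = 10

A.a=0 A.b=1 B.a=1
A.a=0 A.b=1 B.a=2
A.a=0 A.b=2 B.a=1
A.a=0 A.b=2 B.a=2
A.a=1 A.b=1 B.a=0
A.a=1 A.b=1 B.a=1
A.a=1 A.b=1 B.a=2
A.a=1 A.b=2 B.a=0
A.a=1 A.b=2 B.a=1
A.a=1 A.b=2 B.a=2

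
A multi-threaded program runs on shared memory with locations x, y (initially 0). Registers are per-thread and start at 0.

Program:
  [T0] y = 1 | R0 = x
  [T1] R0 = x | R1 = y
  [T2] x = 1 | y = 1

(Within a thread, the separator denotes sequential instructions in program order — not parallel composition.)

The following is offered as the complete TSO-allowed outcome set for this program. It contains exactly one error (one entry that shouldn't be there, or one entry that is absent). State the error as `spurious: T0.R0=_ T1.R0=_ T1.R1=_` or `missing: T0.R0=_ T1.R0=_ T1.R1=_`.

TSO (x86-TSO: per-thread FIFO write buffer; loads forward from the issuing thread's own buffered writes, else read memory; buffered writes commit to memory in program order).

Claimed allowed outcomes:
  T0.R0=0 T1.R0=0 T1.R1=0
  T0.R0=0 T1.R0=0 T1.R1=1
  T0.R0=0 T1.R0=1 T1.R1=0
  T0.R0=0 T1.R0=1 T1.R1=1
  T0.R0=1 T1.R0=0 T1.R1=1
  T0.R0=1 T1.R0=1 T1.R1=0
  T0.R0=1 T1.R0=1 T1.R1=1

missing: T0.R0=1 T1.R0=0 T1.R1=0

outcome vector order: (T0.R0,T1.R0,T1.R1)
[TSO] allowed = {0/0/0, 0/0/1, 0/1/0, 0/1/1, 1/0/0, 1/0/1, 1/1/0, 1/1/1}
TSO∖claimed = {1/0/0}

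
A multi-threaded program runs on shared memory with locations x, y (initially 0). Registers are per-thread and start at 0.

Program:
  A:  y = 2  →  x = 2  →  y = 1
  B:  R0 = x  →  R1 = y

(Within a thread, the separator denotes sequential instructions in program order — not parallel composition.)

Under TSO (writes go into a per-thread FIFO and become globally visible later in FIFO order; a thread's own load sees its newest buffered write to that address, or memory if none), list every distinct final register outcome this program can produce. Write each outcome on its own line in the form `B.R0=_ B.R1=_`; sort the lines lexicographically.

outcome vector order: (B.R0,B.R1)
|TSO outcomes| = 5

B.R0=0 B.R1=0
B.R0=0 B.R1=1
B.R0=0 B.R1=2
B.R0=2 B.R1=1
B.R0=2 B.R1=2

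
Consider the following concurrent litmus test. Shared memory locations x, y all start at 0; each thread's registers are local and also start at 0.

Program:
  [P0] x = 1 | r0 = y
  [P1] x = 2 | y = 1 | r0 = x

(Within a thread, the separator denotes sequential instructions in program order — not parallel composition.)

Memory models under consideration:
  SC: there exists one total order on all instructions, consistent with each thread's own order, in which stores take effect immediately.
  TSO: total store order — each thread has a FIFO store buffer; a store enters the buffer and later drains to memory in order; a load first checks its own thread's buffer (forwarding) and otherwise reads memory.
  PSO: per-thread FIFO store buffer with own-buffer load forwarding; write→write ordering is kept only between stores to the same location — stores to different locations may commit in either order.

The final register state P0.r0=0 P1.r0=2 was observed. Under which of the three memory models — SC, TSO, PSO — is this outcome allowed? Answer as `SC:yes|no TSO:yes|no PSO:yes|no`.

SC:yes TSO:yes PSO:yes

outcome vector order: (P0.r0,P1.r0)
SC (4): (0,1); (0,2); (1,1); (1,2)
TSO (4): (0,1); (0,2); (1,1); (1,2)
PSO (4): (0,1); (0,2); (1,1); (1,2)
target (0,2) ∈ {SC,TSO,PSO}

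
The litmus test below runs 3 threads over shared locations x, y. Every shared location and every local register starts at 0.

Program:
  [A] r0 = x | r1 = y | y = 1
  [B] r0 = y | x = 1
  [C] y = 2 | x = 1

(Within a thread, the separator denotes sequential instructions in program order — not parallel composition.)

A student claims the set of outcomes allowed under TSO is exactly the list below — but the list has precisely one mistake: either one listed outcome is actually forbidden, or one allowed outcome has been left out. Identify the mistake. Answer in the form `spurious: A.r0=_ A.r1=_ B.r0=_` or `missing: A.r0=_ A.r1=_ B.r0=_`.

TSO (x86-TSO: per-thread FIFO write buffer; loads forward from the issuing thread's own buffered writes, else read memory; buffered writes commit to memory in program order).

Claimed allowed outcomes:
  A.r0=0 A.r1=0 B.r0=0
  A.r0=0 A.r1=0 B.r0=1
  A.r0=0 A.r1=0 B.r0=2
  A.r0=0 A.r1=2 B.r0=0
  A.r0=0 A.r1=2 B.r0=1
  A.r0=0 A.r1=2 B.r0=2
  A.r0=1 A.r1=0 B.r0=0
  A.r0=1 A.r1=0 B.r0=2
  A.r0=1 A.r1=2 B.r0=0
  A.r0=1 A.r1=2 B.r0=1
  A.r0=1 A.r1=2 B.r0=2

outcome vector order: (A.r0,A.r1,B.r0)
[TSO] allowed = {0/0/0 0/0/1 0/0/2 0/2/0 0/2/1 0/2/2 1/0/0 1/2/0 1/2/1 1/2/2}
claimed∖TSO = {1/0/2}

spurious: A.r0=1 A.r1=0 B.r0=2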